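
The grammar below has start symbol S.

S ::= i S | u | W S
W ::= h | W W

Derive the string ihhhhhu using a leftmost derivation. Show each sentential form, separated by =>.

S=>iS=>iWS=>iWWS=>iWWWS=>iWWWWS=>ihWWWS=>ihWWWWS=>ihhWWWS=>ihhhWWS=>ihhhhWS=>ihhhhhS=>ihhhhhu

S => iS   [S ::= i S]
iS => iWS   [S ::= W S]
iWS => iWWS   [W ::= W W]
iWWS => iWWWS   [W ::= W W]
iWWWS => iWWWWS   [W ::= W W]
iWWWWS => ihWWWS   [W ::= h]
ihWWWS => ihWWWWS   [W ::= W W]
ihWWWWS => ihhWWWS   [W ::= h]
ihhWWWS => ihhhWWS   [W ::= h]
ihhhWWS => ihhhhWS   [W ::= h]
ihhhhWS => ihhhhhS   [W ::= h]
ihhhhhS => ihhhhhu   [S ::= u]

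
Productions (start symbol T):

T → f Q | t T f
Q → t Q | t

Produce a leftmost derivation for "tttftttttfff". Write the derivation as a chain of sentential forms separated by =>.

T=>tTf=>ttTff=>tttTfff=>tttfQfff=>tttftQfff=>tttfttQfff=>tttftttQfff=>tttfttttQfff=>tttftttttfff

T => tTf   [T → t T f]
tTf => ttTff   [T → t T f]
ttTff => tttTfff   [T → t T f]
tttTfff => tttfQfff   [T → f Q]
tttfQfff => tttftQfff   [Q → t Q]
tttftQfff => tttfttQfff   [Q → t Q]
tttfttQfff => tttftttQfff   [Q → t Q]
tttftttQfff => tttfttttQfff   [Q → t Q]
tttfttttQfff => tttftttttfff   [Q → t]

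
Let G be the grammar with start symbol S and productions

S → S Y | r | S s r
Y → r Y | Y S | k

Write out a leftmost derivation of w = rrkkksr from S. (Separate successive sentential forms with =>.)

S => Ssr   [S → S s r]
Ssr => SYsr   [S → S Y]
SYsr => SYYsr   [S → S Y]
SYYsr => SYYYsr   [S → S Y]
SYYYsr => rYYYsr   [S → r]
rYYYsr => rrYYYsr   [Y → r Y]
rrYYYsr => rrkYYsr   [Y → k]
rrkYYsr => rrkkYsr   [Y → k]
rrkkYsr => rrkkksr   [Y → k]

S => Ssr => SYsr => SYYsr => SYYYsr => rYYYsr => rrYYYsr => rrkYYsr => rrkkYsr => rrkkksr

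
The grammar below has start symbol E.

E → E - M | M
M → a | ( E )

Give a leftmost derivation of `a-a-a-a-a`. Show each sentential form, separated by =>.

E => E-M   [E → E - M]
E-M => E-M-M   [E → E - M]
E-M-M => E-M-M-M   [E → E - M]
E-M-M-M => E-M-M-M-M   [E → E - M]
E-M-M-M-M => M-M-M-M-M   [E → M]
M-M-M-M-M => a-M-M-M-M   [M → a]
a-M-M-M-M => a-a-M-M-M   [M → a]
a-a-M-M-M => a-a-a-M-M   [M → a]
a-a-a-M-M => a-a-a-a-M   [M → a]
a-a-a-a-M => a-a-a-a-a   [M → a]

E => E-M => E-M-M => E-M-M-M => E-M-M-M-M => M-M-M-M-M => a-M-M-M-M => a-a-M-M-M => a-a-a-M-M => a-a-a-a-M => a-a-a-a-a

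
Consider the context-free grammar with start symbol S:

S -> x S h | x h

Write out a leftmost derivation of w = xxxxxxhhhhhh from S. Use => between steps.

S => xSh => xxShh => xxxShhh => xxxxShhhh => xxxxxShhhhh => xxxxxxhhhhhh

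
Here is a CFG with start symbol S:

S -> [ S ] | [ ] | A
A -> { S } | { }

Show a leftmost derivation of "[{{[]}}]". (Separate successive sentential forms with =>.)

S=>[S]=>[A]=>[{S}]=>[{A}]=>[{{S}}]=>[{{[]}}]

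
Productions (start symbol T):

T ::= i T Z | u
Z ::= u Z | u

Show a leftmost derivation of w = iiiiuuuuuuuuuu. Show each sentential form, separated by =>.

T => iTZ => iiTZZ => iiiTZZZ => iiiiTZZZZ => iiiiuZZZZ => iiiiuuZZZZ => iiiiuuuZZZ => iiiiuuuuZZ => iiiiuuuuuZZ => iiiiuuuuuuZ => iiiiuuuuuuuZ => iiiiuuuuuuuuZ => iiiiuuuuuuuuuZ => iiiiuuuuuuuuuu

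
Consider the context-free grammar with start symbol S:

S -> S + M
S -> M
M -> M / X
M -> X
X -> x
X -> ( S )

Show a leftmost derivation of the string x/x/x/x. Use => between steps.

S => M   [S -> M]
M => M/X   [M -> M / X]
M/X => M/X/X   [M -> M / X]
M/X/X => M/X/X/X   [M -> M / X]
M/X/X/X => X/X/X/X   [M -> X]
X/X/X/X => x/X/X/X   [X -> x]
x/X/X/X => x/x/X/X   [X -> x]
x/x/X/X => x/x/x/X   [X -> x]
x/x/x/X => x/x/x/x   [X -> x]

S => M => M/X => M/X/X => M/X/X/X => X/X/X/X => x/X/X/X => x/x/X/X => x/x/x/X => x/x/x/x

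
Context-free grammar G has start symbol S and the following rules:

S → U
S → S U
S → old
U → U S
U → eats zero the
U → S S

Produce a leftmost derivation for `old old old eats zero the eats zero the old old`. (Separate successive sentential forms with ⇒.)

S ⇒ S U ⇒ old U ⇒ old U S ⇒ old S S S ⇒ old S U S S ⇒ old S U U S S ⇒ old U U U S S ⇒ old S S U U S S ⇒ old old S U U S S ⇒ old old old U U S S ⇒ old old old eats zero the U S S ⇒ old old old eats zero the eats zero the S S ⇒ old old old eats zero the eats zero the old S ⇒ old old old eats zero the eats zero the old old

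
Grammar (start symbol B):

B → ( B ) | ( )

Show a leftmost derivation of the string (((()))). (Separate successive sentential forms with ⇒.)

B ⇒ (B) ⇒ ((B)) ⇒ (((B))) ⇒ (((())))

B ⇒ (B)   [B → ( B )]
(B) ⇒ ((B))   [B → ( B )]
((B)) ⇒ (((B)))   [B → ( B )]
(((B))) ⇒ (((())))   [B → ( )]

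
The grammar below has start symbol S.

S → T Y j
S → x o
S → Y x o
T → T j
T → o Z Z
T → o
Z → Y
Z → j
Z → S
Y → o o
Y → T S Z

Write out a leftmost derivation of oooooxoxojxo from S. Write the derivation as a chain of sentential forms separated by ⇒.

S ⇒ Yxo   [S → Y x o]
Yxo ⇒ TSZxo   [Y → T S Z]
TSZxo ⇒ oZZSZxo   [T → o Z Z]
oZZSZxo ⇒ oYZSZxo   [Z → Y]
oYZSZxo ⇒ oooZSZxo   [Y → o o]
oooZSZxo ⇒ oooSSZxo   [Z → S]
oooSSZxo ⇒ oooYxoSZxo   [S → Y x o]
oooYxoSZxo ⇒ oooooxoSZxo   [Y → o o]
oooooxoSZxo ⇒ oooooxoxoZxo   [S → x o]
oooooxoxoZxo ⇒ oooooxoxojxo   [Z → j]

S ⇒ Yxo ⇒ TSZxo ⇒ oZZSZxo ⇒ oYZSZxo ⇒ oooZSZxo ⇒ oooSSZxo ⇒ oooYxoSZxo ⇒ oooooxoSZxo ⇒ oooooxoxoZxo ⇒ oooooxoxojxo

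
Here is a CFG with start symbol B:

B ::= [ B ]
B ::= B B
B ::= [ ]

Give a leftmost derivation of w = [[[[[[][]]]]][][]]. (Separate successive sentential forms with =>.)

B => [B]   [B ::= [ B ]]
[B] => [BB]   [B ::= B B]
[BB] => [BBB]   [B ::= B B]
[BBB] => [[B]BB]   [B ::= [ B ]]
[[B]BB] => [[[B]]BB]   [B ::= [ B ]]
[[[B]]BB] => [[[[B]]]BB]   [B ::= [ B ]]
[[[[B]]]BB] => [[[[[B]]]]BB]   [B ::= [ B ]]
[[[[[B]]]]BB] => [[[[[BB]]]]BB]   [B ::= B B]
[[[[[BB]]]]BB] => [[[[[[]B]]]]BB]   [B ::= [ ]]
[[[[[[]B]]]]BB] => [[[[[[][]]]]]BB]   [B ::= [ ]]
[[[[[[][]]]]]BB] => [[[[[[][]]]]][]B]   [B ::= [ ]]
[[[[[[][]]]]][]B] => [[[[[[][]]]]][][]]   [B ::= [ ]]

B => [B] => [BB] => [BBB] => [[B]BB] => [[[B]]BB] => [[[[B]]]BB] => [[[[[B]]]]BB] => [[[[[BB]]]]BB] => [[[[[[]B]]]]BB] => [[[[[[][]]]]]BB] => [[[[[[][]]]]][]B] => [[[[[[][]]]]][][]]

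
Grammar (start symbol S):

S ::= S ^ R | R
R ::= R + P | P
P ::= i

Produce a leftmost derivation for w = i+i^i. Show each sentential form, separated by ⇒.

S ⇒ S^R ⇒ R^R ⇒ R+P^R ⇒ P+P^R ⇒ i+P^R ⇒ i+i^R ⇒ i+i^P ⇒ i+i^i

S ⇒ S^R   [S ::= S ^ R]
S^R ⇒ R^R   [S ::= R]
R^R ⇒ R+P^R   [R ::= R + P]
R+P^R ⇒ P+P^R   [R ::= P]
P+P^R ⇒ i+P^R   [P ::= i]
i+P^R ⇒ i+i^R   [P ::= i]
i+i^R ⇒ i+i^P   [R ::= P]
i+i^P ⇒ i+i^i   [P ::= i]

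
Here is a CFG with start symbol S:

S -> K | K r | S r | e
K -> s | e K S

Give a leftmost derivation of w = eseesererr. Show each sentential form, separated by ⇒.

S ⇒ Kr ⇒ eKSr ⇒ esSr ⇒ esKrr ⇒ eseKSrr ⇒ eseeKSSrr ⇒ eseesSSrr ⇒ eseesSrSrr ⇒ eseeserSrr ⇒ eseesererr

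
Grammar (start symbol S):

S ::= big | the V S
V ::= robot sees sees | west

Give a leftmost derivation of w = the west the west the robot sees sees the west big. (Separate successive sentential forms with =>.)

S => the V S => the west S => the west the V S => the west the west S => the west the west the V S => the west the west the robot sees sees S => the west the west the robot sees sees the V S => the west the west the robot sees sees the west S => the west the west the robot sees sees the west big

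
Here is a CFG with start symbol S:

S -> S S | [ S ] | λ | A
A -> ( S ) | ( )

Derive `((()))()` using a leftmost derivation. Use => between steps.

S => SS => SSS => ASS => (S)SS => (A)SS => ((S))SS => ((A))SS => ((()))SS => ((()))S => ((()))A => ((()))()

S => SS   [S -> S S]
SS => SSS   [S -> S S]
SSS => ASS   [S -> A]
ASS => (S)SS   [A -> ( S )]
(S)SS => (A)SS   [S -> A]
(A)SS => ((S))SS   [A -> ( S )]
((S))SS => ((A))SS   [S -> A]
((A))SS => ((()))SS   [A -> ( )]
((()))SS => ((()))S   [S -> λ]
((()))S => ((()))A   [S -> A]
((()))A => ((()))()   [A -> ( )]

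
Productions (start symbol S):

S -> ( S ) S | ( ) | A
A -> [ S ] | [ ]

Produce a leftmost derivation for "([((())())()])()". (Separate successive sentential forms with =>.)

S => (S)S   [S -> ( S ) S]
(S)S => (A)S   [S -> A]
(A)S => ([S])S   [A -> [ S ]]
([S])S => ([(S)S])S   [S -> ( S ) S]
([(S)S])S => ([((S)S)S])S   [S -> ( S ) S]
([((S)S)S])S => ([((())S)S])S   [S -> ( )]
([((())S)S])S => ([((())())S])S   [S -> ( )]
([((())())S])S => ([((())())()])S   [S -> ( )]
([((())())()])S => ([((())())()])()   [S -> ( )]

S=>(S)S=>(A)S=>([S])S=>([(S)S])S=>([((S)S)S])S=>([((())S)S])S=>([((())())S])S=>([((())())()])S=>([((())())()])()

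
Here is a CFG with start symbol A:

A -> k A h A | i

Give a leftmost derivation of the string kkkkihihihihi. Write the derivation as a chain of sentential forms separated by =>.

A => kAhA   [A -> k A h A]
kAhA => kkAhAhA   [A -> k A h A]
kkAhAhA => kkkAhAhAhA   [A -> k A h A]
kkkAhAhAhA => kkkkAhAhAhAhA   [A -> k A h A]
kkkkAhAhAhAhA => kkkkihAhAhAhA   [A -> i]
kkkkihAhAhAhA => kkkkihihAhAhA   [A -> i]
kkkkihihAhAhA => kkkkihihihAhA   [A -> i]
kkkkihihihAhA => kkkkihihihihA   [A -> i]
kkkkihihihihA => kkkkihihihihi   [A -> i]

A => kAhA => kkAhAhA => kkkAhAhAhA => kkkkAhAhAhAhA => kkkkihAhAhAhA => kkkkihihAhAhA => kkkkihihihAhA => kkkkihihihihA => kkkkihihihihi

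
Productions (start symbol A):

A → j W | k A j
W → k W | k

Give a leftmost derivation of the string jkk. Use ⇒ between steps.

A ⇒ jW   [A → j W]
jW ⇒ jkW   [W → k W]
jkW ⇒ jkk   [W → k]

A ⇒ jW ⇒ jkW ⇒ jkk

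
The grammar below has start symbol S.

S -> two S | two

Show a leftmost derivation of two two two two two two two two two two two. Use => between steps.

S => two S => two two S => two two two S => two two two two S => two two two two two S => two two two two two two S => two two two two two two two S => two two two two two two two two S => two two two two two two two two two S => two two two two two two two two two two S => two two two two two two two two two two two

S => two S   [S -> two S]
two S => two two S   [S -> two S]
two two S => two two two S   [S -> two S]
two two two S => two two two two S   [S -> two S]
two two two two S => two two two two two S   [S -> two S]
two two two two two S => two two two two two two S   [S -> two S]
two two two two two two S => two two two two two two two S   [S -> two S]
two two two two two two two S => two two two two two two two two S   [S -> two S]
two two two two two two two two S => two two two two two two two two two S   [S -> two S]
two two two two two two two two two S => two two two two two two two two two two S   [S -> two S]
two two two two two two two two two two S => two two two two two two two two two two two   [S -> two]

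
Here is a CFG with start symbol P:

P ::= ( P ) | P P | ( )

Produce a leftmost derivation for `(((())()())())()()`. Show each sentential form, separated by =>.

P=>PP=>PPP=>(P)PP=>(PP)PP=>((P)P)PP=>((PP)P)PP=>((PPP)P)PP=>(((P)PP)P)PP=>(((())PP)P)PP=>(((())()P)P)PP=>(((())()())P)PP=>(((())()())())PP=>(((())()())())()P=>(((())()())())()()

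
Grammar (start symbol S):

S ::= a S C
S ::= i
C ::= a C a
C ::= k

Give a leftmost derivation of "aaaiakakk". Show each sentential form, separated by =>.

S => aSC => aaSCC => aaaSCCC => aaaiCCC => aaaiaCaCC => aaaiakaCC => aaaiakakC => aaaiakakk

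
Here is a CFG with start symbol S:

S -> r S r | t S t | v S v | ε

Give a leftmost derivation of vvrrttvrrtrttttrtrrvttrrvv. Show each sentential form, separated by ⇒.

S ⇒ vSv ⇒ vvSvv ⇒ vvrSrvv ⇒ vvrrSrrvv ⇒ vvrrtStrrvv ⇒ vvrrttSttrrvv ⇒ vvrrttvSvttrrvv ⇒ vvrrttvrSrvttrrvv ⇒ vvrrttvrrSrrvttrrvv ⇒ vvrrttvrrtStrrvttrrvv ⇒ vvrrttvrrtrSrtrrvttrrvv ⇒ vvrrttvrrtrtStrtrrvttrrvv ⇒ vvrrttvrrtrttSttrtrrvttrrvv ⇒ vvrrttvrrtrttttrtrrvttrrvv

S ⇒ vSv   [S -> v S v]
vSv ⇒ vvSvv   [S -> v S v]
vvSvv ⇒ vvrSrvv   [S -> r S r]
vvrSrvv ⇒ vvrrSrrvv   [S -> r S r]
vvrrSrrvv ⇒ vvrrtStrrvv   [S -> t S t]
vvrrtStrrvv ⇒ vvrrttSttrrvv   [S -> t S t]
vvrrttSttrrvv ⇒ vvrrttvSvttrrvv   [S -> v S v]
vvrrttvSvttrrvv ⇒ vvrrttvrSrvttrrvv   [S -> r S r]
vvrrttvrSrvttrrvv ⇒ vvrrttvrrSrrvttrrvv   [S -> r S r]
vvrrttvrrSrrvttrrvv ⇒ vvrrttvrrtStrrvttrrvv   [S -> t S t]
vvrrttvrrtStrrvttrrvv ⇒ vvrrttvrrtrSrtrrvttrrvv   [S -> r S r]
vvrrttvrrtrSrtrrvttrrvv ⇒ vvrrttvrrtrtStrtrrvttrrvv   [S -> t S t]
vvrrttvrrtrtStrtrrvttrrvv ⇒ vvrrttvrrtrttSttrtrrvttrrvv   [S -> t S t]
vvrrttvrrtrttSttrtrrvttrrvv ⇒ vvrrttvrrtrttttrtrrvttrrvv   [S -> ε]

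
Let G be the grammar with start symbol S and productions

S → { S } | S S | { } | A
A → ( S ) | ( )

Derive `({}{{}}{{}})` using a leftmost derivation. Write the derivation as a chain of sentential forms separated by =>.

S => A   [S → A]
A => (S)   [A → ( S )]
(S) => (SS)   [S → S S]
(SS) => (SSS)   [S → S S]
(SSS) => ({}SS)   [S → { }]
({}SS) => ({}{S}S)   [S → { S }]
({}{S}S) => ({}{{}}S)   [S → { }]
({}{{}}S) => ({}{{}}{S})   [S → { S }]
({}{{}}{S}) => ({}{{}}{{}})   [S → { }]

S=>A=>(S)=>(SS)=>(SSS)=>({}SS)=>({}{S}S)=>({}{{}}S)=>({}{{}}{S})=>({}{{}}{{}})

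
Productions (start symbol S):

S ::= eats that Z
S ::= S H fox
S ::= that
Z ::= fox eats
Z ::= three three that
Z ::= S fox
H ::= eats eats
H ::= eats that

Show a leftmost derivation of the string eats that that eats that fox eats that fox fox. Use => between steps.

S => eats that Z => eats that S fox => eats that S H fox fox => eats that S H fox H fox fox => eats that that H fox H fox fox => eats that that eats that fox H fox fox => eats that that eats that fox eats that fox fox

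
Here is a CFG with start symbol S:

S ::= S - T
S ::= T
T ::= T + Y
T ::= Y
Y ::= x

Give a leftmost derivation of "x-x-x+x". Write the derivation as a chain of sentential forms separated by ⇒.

S ⇒ S-T   [S ::= S - T]
S-T ⇒ S-T-T   [S ::= S - T]
S-T-T ⇒ T-T-T   [S ::= T]
T-T-T ⇒ Y-T-T   [T ::= Y]
Y-T-T ⇒ x-T-T   [Y ::= x]
x-T-T ⇒ x-Y-T   [T ::= Y]
x-Y-T ⇒ x-x-T   [Y ::= x]
x-x-T ⇒ x-x-T+Y   [T ::= T + Y]
x-x-T+Y ⇒ x-x-Y+Y   [T ::= Y]
x-x-Y+Y ⇒ x-x-x+Y   [Y ::= x]
x-x-x+Y ⇒ x-x-x+x   [Y ::= x]

S ⇒ S-T ⇒ S-T-T ⇒ T-T-T ⇒ Y-T-T ⇒ x-T-T ⇒ x-Y-T ⇒ x-x-T ⇒ x-x-T+Y ⇒ x-x-Y+Y ⇒ x-x-x+Y ⇒ x-x-x+x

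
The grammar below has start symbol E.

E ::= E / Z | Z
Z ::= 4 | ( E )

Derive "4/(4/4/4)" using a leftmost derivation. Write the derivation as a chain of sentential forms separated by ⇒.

E ⇒ E/Z ⇒ Z/Z ⇒ 4/Z ⇒ 4/(E) ⇒ 4/(E/Z) ⇒ 4/(E/Z/Z) ⇒ 4/(Z/Z/Z) ⇒ 4/(4/Z/Z) ⇒ 4/(4/4/Z) ⇒ 4/(4/4/4)

E ⇒ E/Z   [E ::= E / Z]
E/Z ⇒ Z/Z   [E ::= Z]
Z/Z ⇒ 4/Z   [Z ::= 4]
4/Z ⇒ 4/(E)   [Z ::= ( E )]
4/(E) ⇒ 4/(E/Z)   [E ::= E / Z]
4/(E/Z) ⇒ 4/(E/Z/Z)   [E ::= E / Z]
4/(E/Z/Z) ⇒ 4/(Z/Z/Z)   [E ::= Z]
4/(Z/Z/Z) ⇒ 4/(4/Z/Z)   [Z ::= 4]
4/(4/Z/Z) ⇒ 4/(4/4/Z)   [Z ::= 4]
4/(4/4/Z) ⇒ 4/(4/4/4)   [Z ::= 4]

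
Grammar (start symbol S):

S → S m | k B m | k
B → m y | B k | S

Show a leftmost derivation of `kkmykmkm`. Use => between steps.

S=>kBm=>kBkm=>kSkm=>kkBmkm=>kkBkmkm=>kkmykmkm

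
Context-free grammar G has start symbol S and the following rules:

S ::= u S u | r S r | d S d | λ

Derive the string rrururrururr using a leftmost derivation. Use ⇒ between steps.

S ⇒ rSr ⇒ rrSrr ⇒ rruSurr ⇒ rrurSrurr ⇒ rruruSururr ⇒ rrururSrururr ⇒ rrururrururr

S ⇒ rSr   [S ::= r S r]
rSr ⇒ rrSrr   [S ::= r S r]
rrSrr ⇒ rruSurr   [S ::= u S u]
rruSurr ⇒ rrurSrurr   [S ::= r S r]
rrurSrurr ⇒ rruruSururr   [S ::= u S u]
rruruSururr ⇒ rrururSrururr   [S ::= r S r]
rrururSrururr ⇒ rrururrururr   [S ::= λ]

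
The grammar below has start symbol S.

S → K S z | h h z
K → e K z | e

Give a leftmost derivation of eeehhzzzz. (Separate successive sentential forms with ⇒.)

S ⇒ KSz ⇒ eSz ⇒ eKSzz ⇒ eeSzz ⇒ eeKSzzz ⇒ eeeSzzz ⇒ eeehhzzzz

S ⇒ KSz   [S → K S z]
KSz ⇒ eSz   [K → e]
eSz ⇒ eKSzz   [S → K S z]
eKSzz ⇒ eeSzz   [K → e]
eeSzz ⇒ eeKSzzz   [S → K S z]
eeKSzzz ⇒ eeeSzzz   [K → e]
eeeSzzz ⇒ eeehhzzzz   [S → h h z]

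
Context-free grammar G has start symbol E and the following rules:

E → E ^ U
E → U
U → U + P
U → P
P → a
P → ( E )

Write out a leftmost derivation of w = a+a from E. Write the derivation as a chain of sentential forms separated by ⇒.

E ⇒ U   [E → U]
U ⇒ U+P   [U → U + P]
U+P ⇒ P+P   [U → P]
P+P ⇒ a+P   [P → a]
a+P ⇒ a+a   [P → a]

E ⇒ U ⇒ U+P ⇒ P+P ⇒ a+P ⇒ a+a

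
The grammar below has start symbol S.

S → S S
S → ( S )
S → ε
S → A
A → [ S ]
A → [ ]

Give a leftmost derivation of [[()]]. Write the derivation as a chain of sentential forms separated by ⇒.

S ⇒ A ⇒ [S] ⇒ [A] ⇒ [[S]] ⇒ [[(S)]] ⇒ [[()]]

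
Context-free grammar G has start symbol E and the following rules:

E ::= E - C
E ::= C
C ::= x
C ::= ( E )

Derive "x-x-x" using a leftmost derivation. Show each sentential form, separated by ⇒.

E⇒E-C⇒E-C-C⇒C-C-C⇒x-C-C⇒x-x-C⇒x-x-x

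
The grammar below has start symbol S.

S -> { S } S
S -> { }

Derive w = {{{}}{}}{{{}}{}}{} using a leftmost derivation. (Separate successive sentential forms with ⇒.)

S ⇒ {S}S ⇒ {{S}S}S ⇒ {{{}}S}S ⇒ {{{}}{}}S ⇒ {{{}}{}}{S}S ⇒ {{{}}{}}{{S}S}S ⇒ {{{}}{}}{{{}}S}S ⇒ {{{}}{}}{{{}}{}}S ⇒ {{{}}{}}{{{}}{}}{}

S ⇒ {S}S   [S -> { S } S]
{S}S ⇒ {{S}S}S   [S -> { S } S]
{{S}S}S ⇒ {{{}}S}S   [S -> { }]
{{{}}S}S ⇒ {{{}}{}}S   [S -> { }]
{{{}}{}}S ⇒ {{{}}{}}{S}S   [S -> { S } S]
{{{}}{}}{S}S ⇒ {{{}}{}}{{S}S}S   [S -> { S } S]
{{{}}{}}{{S}S}S ⇒ {{{}}{}}{{{}}S}S   [S -> { }]
{{{}}{}}{{{}}S}S ⇒ {{{}}{}}{{{}}{}}S   [S -> { }]
{{{}}{}}{{{}}{}}S ⇒ {{{}}{}}{{{}}{}}{}   [S -> { }]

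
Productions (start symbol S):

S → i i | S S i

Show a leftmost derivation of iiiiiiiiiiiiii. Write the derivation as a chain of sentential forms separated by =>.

S=>SSi=>SSiSi=>SSiSiSi=>SSiSiSiSi=>iiSiSiSiSi=>iiiiiSiSiSi=>iiiiiiiiSiSi=>iiiiiiiiiiiSi=>iiiiiiiiiiiiii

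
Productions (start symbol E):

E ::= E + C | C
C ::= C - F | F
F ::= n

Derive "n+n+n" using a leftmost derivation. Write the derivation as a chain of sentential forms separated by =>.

E => E+C => E+C+C => C+C+C => F+C+C => n+C+C => n+F+C => n+n+C => n+n+F => n+n+n

E => E+C   [E ::= E + C]
E+C => E+C+C   [E ::= E + C]
E+C+C => C+C+C   [E ::= C]
C+C+C => F+C+C   [C ::= F]
F+C+C => n+C+C   [F ::= n]
n+C+C => n+F+C   [C ::= F]
n+F+C => n+n+C   [F ::= n]
n+n+C => n+n+F   [C ::= F]
n+n+F => n+n+n   [F ::= n]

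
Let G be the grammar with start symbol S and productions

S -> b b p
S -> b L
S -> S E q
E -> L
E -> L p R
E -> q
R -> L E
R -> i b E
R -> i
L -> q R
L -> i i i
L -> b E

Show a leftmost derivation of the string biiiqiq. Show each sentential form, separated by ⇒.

S ⇒ SEq ⇒ bLEq ⇒ biiiEq ⇒ biiiLq ⇒ biiiqRq ⇒ biiiqiq

S ⇒ SEq   [S -> S E q]
SEq ⇒ bLEq   [S -> b L]
bLEq ⇒ biiiEq   [L -> i i i]
biiiEq ⇒ biiiLq   [E -> L]
biiiLq ⇒ biiiqRq   [L -> q R]
biiiqRq ⇒ biiiqiq   [R -> i]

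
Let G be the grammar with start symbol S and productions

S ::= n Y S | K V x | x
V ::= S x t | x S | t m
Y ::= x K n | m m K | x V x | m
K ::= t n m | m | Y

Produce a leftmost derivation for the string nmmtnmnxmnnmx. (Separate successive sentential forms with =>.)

S => nYS => nmmKS => nmmtnmS => nmmtnmnYS => nmmtnmnxKnS => nmmtnmnxYnS => nmmtnmnxmnS => nmmtnmnxmnnYS => nmmtnmnxmnnmS => nmmtnmnxmnnmx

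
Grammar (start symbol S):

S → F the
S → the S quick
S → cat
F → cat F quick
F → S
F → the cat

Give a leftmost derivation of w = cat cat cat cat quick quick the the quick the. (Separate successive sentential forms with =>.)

S => F the   [S → F the]
F the => cat F quick the   [F → cat F quick]
cat F quick the => cat S quick the   [F → S]
cat S quick the => cat F the quick the   [S → F the]
cat F the quick the => cat S the quick the   [F → S]
cat S the quick the => cat F the the quick the   [S → F the]
cat F the the quick the => cat cat F quick the the quick the   [F → cat F quick]
cat cat F quick the the quick the => cat cat cat F quick quick the the quick the   [F → cat F quick]
cat cat cat F quick quick the the quick the => cat cat cat S quick quick the the quick the   [F → S]
cat cat cat S quick quick the the quick the => cat cat cat cat quick quick the the quick the   [S → cat]

S => F the => cat F quick the => cat S quick the => cat F the quick the => cat S the quick the => cat F the the quick the => cat cat F quick the the quick the => cat cat cat F quick quick the the quick the => cat cat cat S quick quick the the quick the => cat cat cat cat quick quick the the quick the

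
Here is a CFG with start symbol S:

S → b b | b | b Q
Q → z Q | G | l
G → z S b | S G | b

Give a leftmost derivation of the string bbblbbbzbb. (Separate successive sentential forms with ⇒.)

S ⇒ bQ   [S → b Q]
bQ ⇒ bG   [Q → G]
bG ⇒ bSG   [G → S G]
bSG ⇒ bbQG   [S → b Q]
bbQG ⇒ bbGG   [Q → G]
bbGG ⇒ bbSGG   [G → S G]
bbSGG ⇒ bbbQGG   [S → b Q]
bbbQGG ⇒ bbblGG   [Q → l]
bbblGG ⇒ bbblSGG   [G → S G]
bbblSGG ⇒ bbblbbGG   [S → b b]
bbblbbGG ⇒ bbblbbbG   [G → b]
bbblbbbG ⇒ bbblbbbzSb   [G → z S b]
bbblbbbzSb ⇒ bbblbbbzbb   [S → b]

S ⇒ bQ ⇒ bG ⇒ bSG ⇒ bbQG ⇒ bbGG ⇒ bbSGG ⇒ bbbQGG ⇒ bbblGG ⇒ bbblSGG ⇒ bbblbbGG ⇒ bbblbbbG ⇒ bbblbbbzSb ⇒ bbblbbbzbb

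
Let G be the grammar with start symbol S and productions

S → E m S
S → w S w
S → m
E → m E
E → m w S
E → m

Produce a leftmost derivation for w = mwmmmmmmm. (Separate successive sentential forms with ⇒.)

S ⇒ EmS   [S → E m S]
EmS ⇒ mwSmS   [E → m w S]
mwSmS ⇒ mwEmSmS   [S → E m S]
mwEmSmS ⇒ mwmmSmS   [E → m]
mwmmSmS ⇒ mwmmEmSmS   [S → E m S]
mwmmEmSmS ⇒ mwmmmmSmS   [E → m]
mwmmmmSmS ⇒ mwmmmmmmS   [S → m]
mwmmmmmmS ⇒ mwmmmmmmm   [S → m]

S⇒EmS⇒mwSmS⇒mwEmSmS⇒mwmmSmS⇒mwmmEmSmS⇒mwmmmmSmS⇒mwmmmmmmS⇒mwmmmmmmm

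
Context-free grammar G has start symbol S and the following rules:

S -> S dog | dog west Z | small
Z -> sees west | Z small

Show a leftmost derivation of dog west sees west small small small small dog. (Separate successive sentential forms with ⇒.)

S ⇒ S dog   [S -> S dog]
S dog ⇒ dog west Z dog   [S -> dog west Z]
dog west Z dog ⇒ dog west Z small dog   [Z -> Z small]
dog west Z small dog ⇒ dog west Z small small dog   [Z -> Z small]
dog west Z small small dog ⇒ dog west Z small small small dog   [Z -> Z small]
dog west Z small small small dog ⇒ dog west Z small small small small dog   [Z -> Z small]
dog west Z small small small small dog ⇒ dog west sees west small small small small dog   [Z -> sees west]

S ⇒ S dog ⇒ dog west Z dog ⇒ dog west Z small dog ⇒ dog west Z small small dog ⇒ dog west Z small small small dog ⇒ dog west Z small small small small dog ⇒ dog west sees west small small small small dog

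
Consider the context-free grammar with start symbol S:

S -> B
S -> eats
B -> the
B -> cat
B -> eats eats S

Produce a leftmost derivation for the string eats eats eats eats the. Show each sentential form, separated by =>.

S => B => eats eats S => eats eats B => eats eats eats eats S => eats eats eats eats B => eats eats eats eats the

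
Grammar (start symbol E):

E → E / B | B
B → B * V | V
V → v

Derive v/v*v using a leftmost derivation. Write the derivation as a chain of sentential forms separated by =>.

E => E/B => B/B => V/B => v/B => v/B*V => v/V*V => v/v*V => v/v*v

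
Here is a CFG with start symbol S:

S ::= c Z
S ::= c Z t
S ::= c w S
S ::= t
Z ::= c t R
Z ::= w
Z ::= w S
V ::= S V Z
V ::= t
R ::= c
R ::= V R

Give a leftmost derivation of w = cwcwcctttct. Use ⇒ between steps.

S ⇒ cwS ⇒ cwcwS ⇒ cwcwcZt ⇒ cwcwcctRt ⇒ cwcwcctVRt ⇒ cwcwccttRt ⇒ cwcwccttVRt ⇒ cwcwcctttRt ⇒ cwcwcctttct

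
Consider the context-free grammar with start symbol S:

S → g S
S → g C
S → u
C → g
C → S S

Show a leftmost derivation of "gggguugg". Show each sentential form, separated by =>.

S=>gS=>ggC=>ggSS=>gggCS=>gggSSS=>ggggSSS=>gggguSS=>gggguuS=>gggguugC=>gggguugg

S => gS   [S → g S]
gS => ggC   [S → g C]
ggC => ggSS   [C → S S]
ggSS => gggCS   [S → g C]
gggCS => gggSSS   [C → S S]
gggSSS => ggggSSS   [S → g S]
ggggSSS => gggguSS   [S → u]
gggguSS => gggguuS   [S → u]
gggguuS => gggguugC   [S → g C]
gggguugC => gggguugg   [C → g]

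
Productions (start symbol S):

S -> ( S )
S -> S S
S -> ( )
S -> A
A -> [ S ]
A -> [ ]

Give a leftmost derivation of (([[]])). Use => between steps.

S => (S)   [S -> ( S )]
(S) => ((S))   [S -> ( S )]
((S)) => ((A))   [S -> A]
((A)) => (([S]))   [A -> [ S ]]
(([S])) => (([A]))   [S -> A]
(([A])) => (([[]]))   [A -> [ ]]

S=>(S)=>((S))=>((A))=>(([S]))=>(([A]))=>(([[]]))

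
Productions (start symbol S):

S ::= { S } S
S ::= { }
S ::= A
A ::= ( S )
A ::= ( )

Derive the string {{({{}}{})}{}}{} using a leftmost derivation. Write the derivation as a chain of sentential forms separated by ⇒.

S⇒{S}S⇒{{S}S}S⇒{{A}S}S⇒{{(S)}S}S⇒{{({S}S)}S}S⇒{{({{}}S)}S}S⇒{{({{}}{})}S}S⇒{{({{}}{})}{}}S⇒{{({{}}{})}{}}{}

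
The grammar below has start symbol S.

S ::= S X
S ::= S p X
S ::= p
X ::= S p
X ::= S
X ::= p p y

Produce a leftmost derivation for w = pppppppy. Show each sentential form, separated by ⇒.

S⇒SpX⇒SXpX⇒SXXpX⇒pXXpX⇒pSXpX⇒ppXpX⇒ppSppX⇒pppppX⇒pppppppy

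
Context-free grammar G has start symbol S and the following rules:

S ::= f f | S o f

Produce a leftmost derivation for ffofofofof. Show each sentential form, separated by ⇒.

S⇒Sof⇒Sofof⇒Sofofof⇒Sofofofof⇒ffofofofof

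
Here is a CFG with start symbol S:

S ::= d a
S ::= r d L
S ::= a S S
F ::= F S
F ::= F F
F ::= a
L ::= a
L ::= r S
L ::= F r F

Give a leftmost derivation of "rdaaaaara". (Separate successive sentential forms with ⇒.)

S ⇒ rdL   [S ::= r d L]
rdL ⇒ rdFrF   [L ::= F r F]
rdFrF ⇒ rdFFrF   [F ::= F F]
rdFFrF ⇒ rdFFFrF   [F ::= F F]
rdFFFrF ⇒ rdFFFFrF   [F ::= F F]
rdFFFFrF ⇒ rdaFFFrF   [F ::= a]
rdaFFFrF ⇒ rdaaFFrF   [F ::= a]
rdaaFFrF ⇒ rdaaaFrF   [F ::= a]
rdaaaFrF ⇒ rdaaaFFrF   [F ::= F F]
rdaaaFFrF ⇒ rdaaaaFrF   [F ::= a]
rdaaaaFrF ⇒ rdaaaaarF   [F ::= a]
rdaaaaarF ⇒ rdaaaaara   [F ::= a]

S ⇒ rdL ⇒ rdFrF ⇒ rdFFrF ⇒ rdFFFrF ⇒ rdFFFFrF ⇒ rdaFFFrF ⇒ rdaaFFrF ⇒ rdaaaFrF ⇒ rdaaaFFrF ⇒ rdaaaaFrF ⇒ rdaaaaarF ⇒ rdaaaaara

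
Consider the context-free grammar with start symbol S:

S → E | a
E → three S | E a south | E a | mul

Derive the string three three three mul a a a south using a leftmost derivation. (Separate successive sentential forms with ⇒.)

S ⇒ E ⇒ E a south ⇒ three S a south ⇒ three E a south ⇒ three E a a south ⇒ three three S a a south ⇒ three three E a a south ⇒ three three E a a a south ⇒ three three three S a a a south ⇒ three three three E a a a south ⇒ three three three mul a a a south

S ⇒ E   [S → E]
E ⇒ E a south   [E → E a south]
E a south ⇒ three S a south   [E → three S]
three S a south ⇒ three E a south   [S → E]
three E a south ⇒ three E a a south   [E → E a]
three E a a south ⇒ three three S a a south   [E → three S]
three three S a a south ⇒ three three E a a south   [S → E]
three three E a a south ⇒ three three E a a a south   [E → E a]
three three E a a a south ⇒ three three three S a a a south   [E → three S]
three three three S a a a south ⇒ three three three E a a a south   [S → E]
three three three E a a a south ⇒ three three three mul a a a south   [E → mul]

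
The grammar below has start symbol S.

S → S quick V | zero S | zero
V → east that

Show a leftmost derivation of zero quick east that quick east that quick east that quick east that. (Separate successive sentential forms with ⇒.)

S ⇒ S quick V ⇒ S quick V quick V ⇒ S quick V quick V quick V ⇒ S quick V quick V quick V quick V ⇒ zero quick V quick V quick V quick V ⇒ zero quick east that quick V quick V quick V ⇒ zero quick east that quick east that quick V quick V ⇒ zero quick east that quick east that quick east that quick V ⇒ zero quick east that quick east that quick east that quick east that

S ⇒ S quick V   [S → S quick V]
S quick V ⇒ S quick V quick V   [S → S quick V]
S quick V quick V ⇒ S quick V quick V quick V   [S → S quick V]
S quick V quick V quick V ⇒ S quick V quick V quick V quick V   [S → S quick V]
S quick V quick V quick V quick V ⇒ zero quick V quick V quick V quick V   [S → zero]
zero quick V quick V quick V quick V ⇒ zero quick east that quick V quick V quick V   [V → east that]
zero quick east that quick V quick V quick V ⇒ zero quick east that quick east that quick V quick V   [V → east that]
zero quick east that quick east that quick V quick V ⇒ zero quick east that quick east that quick east that quick V   [V → east that]
zero quick east that quick east that quick east that quick V ⇒ zero quick east that quick east that quick east that quick east that   [V → east that]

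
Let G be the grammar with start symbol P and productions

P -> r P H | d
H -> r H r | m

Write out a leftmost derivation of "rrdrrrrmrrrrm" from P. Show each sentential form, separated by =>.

P => rPH   [P -> r P H]
rPH => rrPHH   [P -> r P H]
rrPHH => rrdHH   [P -> d]
rrdHH => rrdrHrH   [H -> r H r]
rrdrHrH => rrdrrHrrH   [H -> r H r]
rrdrrHrrH => rrdrrrHrrrH   [H -> r H r]
rrdrrrHrrrH => rrdrrrrHrrrrH   [H -> r H r]
rrdrrrrHrrrrH => rrdrrrrmrrrrH   [H -> m]
rrdrrrrmrrrrH => rrdrrrrmrrrrm   [H -> m]

P => rPH => rrPHH => rrdHH => rrdrHrH => rrdrrHrrH => rrdrrrHrrrH => rrdrrrrHrrrrH => rrdrrrrmrrrrH => rrdrrrrmrrrrm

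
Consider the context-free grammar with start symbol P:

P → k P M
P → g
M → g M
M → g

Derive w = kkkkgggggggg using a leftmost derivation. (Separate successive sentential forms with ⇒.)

P ⇒ kPM   [P → k P M]
kPM ⇒ kkPMM   [P → k P M]
kkPMM ⇒ kkkPMMM   [P → k P M]
kkkPMMM ⇒ kkkkPMMMM   [P → k P M]
kkkkPMMMM ⇒ kkkkgMMMM   [P → g]
kkkkgMMMM ⇒ kkkkggMMM   [M → g]
kkkkggMMM ⇒ kkkkgggMM   [M → g]
kkkkgggMM ⇒ kkkkggggMM   [M → g M]
kkkkggggMM ⇒ kkkkgggggM   [M → g]
kkkkgggggM ⇒ kkkkggggggM   [M → g M]
kkkkggggggM ⇒ kkkkgggggggM   [M → g M]
kkkkgggggggM ⇒ kkkkgggggggg   [M → g]

P ⇒ kPM ⇒ kkPMM ⇒ kkkPMMM ⇒ kkkkPMMMM ⇒ kkkkgMMMM ⇒ kkkkggMMM ⇒ kkkkgggMM ⇒ kkkkggggMM ⇒ kkkkgggggM ⇒ kkkkggggggM ⇒ kkkkgggggggM ⇒ kkkkgggggggg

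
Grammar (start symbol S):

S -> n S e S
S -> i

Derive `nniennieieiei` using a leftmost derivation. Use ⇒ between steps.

S ⇒ nSeS ⇒ nnSeSeS ⇒ nnieSeS ⇒ nnienSeSeS ⇒ nniennSeSeSeS ⇒ nniennieSeSeS ⇒ nniennieieSeS ⇒ nniennieieieS ⇒ nniennieieiei

S ⇒ nSeS   [S -> n S e S]
nSeS ⇒ nnSeSeS   [S -> n S e S]
nnSeSeS ⇒ nnieSeS   [S -> i]
nnieSeS ⇒ nnienSeSeS   [S -> n S e S]
nnienSeSeS ⇒ nniennSeSeSeS   [S -> n S e S]
nniennSeSeSeS ⇒ nniennieSeSeS   [S -> i]
nniennieSeSeS ⇒ nniennieieSeS   [S -> i]
nniennieieSeS ⇒ nniennieieieS   [S -> i]
nniennieieieS ⇒ nniennieieiei   [S -> i]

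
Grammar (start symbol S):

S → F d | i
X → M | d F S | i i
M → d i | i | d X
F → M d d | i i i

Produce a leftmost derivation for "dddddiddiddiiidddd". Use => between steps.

S=>Fd=>Mddd=>dXddd=>ddFSddd=>ddMddSddd=>dddXddSddd=>dddMddSddd=>ddddXddSddd=>dddddFSddSddd=>dddddMddSddSddd=>dddddiddSddSddd=>dddddiddiddSddd=>dddddiddiddFdddd=>dddddiddiddiiidddd

S => Fd   [S → F d]
Fd => Mddd   [F → M d d]
Mddd => dXddd   [M → d X]
dXddd => ddFSddd   [X → d F S]
ddFSddd => ddMddSddd   [F → M d d]
ddMddSddd => dddXddSddd   [M → d X]
dddXddSddd => dddMddSddd   [X → M]
dddMddSddd => ddddXddSddd   [M → d X]
ddddXddSddd => dddddFSddSddd   [X → d F S]
dddddFSddSddd => dddddMddSddSddd   [F → M d d]
dddddMddSddSddd => dddddiddSddSddd   [M → i]
dddddiddSddSddd => dddddiddiddSddd   [S → i]
dddddiddiddSddd => dddddiddiddFdddd   [S → F d]
dddddiddiddFdddd => dddddiddiddiiidddd   [F → i i i]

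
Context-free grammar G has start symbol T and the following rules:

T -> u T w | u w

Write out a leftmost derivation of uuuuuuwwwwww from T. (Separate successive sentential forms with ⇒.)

T⇒uTw⇒uuTww⇒uuuTwww⇒uuuuTwwww⇒uuuuuTwwwww⇒uuuuuuwwwwww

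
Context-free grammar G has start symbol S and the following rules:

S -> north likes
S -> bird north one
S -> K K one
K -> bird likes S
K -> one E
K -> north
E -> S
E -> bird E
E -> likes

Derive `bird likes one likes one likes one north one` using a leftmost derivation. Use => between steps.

S => K K one => bird likes S K one => bird likes K K one K one => bird likes one E K one K one => bird likes one likes K one K one => bird likes one likes one E one K one => bird likes one likes one likes one K one => bird likes one likes one likes one north one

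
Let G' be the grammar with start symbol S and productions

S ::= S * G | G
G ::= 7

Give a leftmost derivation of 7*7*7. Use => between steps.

S => S*G   [S ::= S * G]
S*G => S*G*G   [S ::= S * G]
S*G*G => G*G*G   [S ::= G]
G*G*G => 7*G*G   [G ::= 7]
7*G*G => 7*7*G   [G ::= 7]
7*7*G => 7*7*7   [G ::= 7]

S=>S*G=>S*G*G=>G*G*G=>7*G*G=>7*7*G=>7*7*7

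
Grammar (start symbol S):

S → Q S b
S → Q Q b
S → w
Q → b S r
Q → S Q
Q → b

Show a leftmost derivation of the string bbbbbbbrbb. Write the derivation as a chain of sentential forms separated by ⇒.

S⇒QQb⇒SQQb⇒QQbQQb⇒bQbQQb⇒bbbQQb⇒bbbbSrQb⇒bbbbQQbrQb⇒bbbbbQbrQb⇒bbbbbbbrQb⇒bbbbbbbrbb

S ⇒ QQb   [S → Q Q b]
QQb ⇒ SQQb   [Q → S Q]
SQQb ⇒ QQbQQb   [S → Q Q b]
QQbQQb ⇒ bQbQQb   [Q → b]
bQbQQb ⇒ bbbQQb   [Q → b]
bbbQQb ⇒ bbbbSrQb   [Q → b S r]
bbbbSrQb ⇒ bbbbQQbrQb   [S → Q Q b]
bbbbQQbrQb ⇒ bbbbbQbrQb   [Q → b]
bbbbbQbrQb ⇒ bbbbbbbrQb   [Q → b]
bbbbbbbrQb ⇒ bbbbbbbrbb   [Q → b]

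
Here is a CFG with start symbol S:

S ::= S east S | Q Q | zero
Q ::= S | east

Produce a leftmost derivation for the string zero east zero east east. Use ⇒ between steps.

S ⇒ Q Q ⇒ S Q ⇒ Q Q Q ⇒ S Q Q ⇒ S east S Q Q ⇒ zero east S Q Q ⇒ zero east zero Q Q ⇒ zero east zero east Q ⇒ zero east zero east east

S ⇒ Q Q   [S ::= Q Q]
Q Q ⇒ S Q   [Q ::= S]
S Q ⇒ Q Q Q   [S ::= Q Q]
Q Q Q ⇒ S Q Q   [Q ::= S]
S Q Q ⇒ S east S Q Q   [S ::= S east S]
S east S Q Q ⇒ zero east S Q Q   [S ::= zero]
zero east S Q Q ⇒ zero east zero Q Q   [S ::= zero]
zero east zero Q Q ⇒ zero east zero east Q   [Q ::= east]
zero east zero east Q ⇒ zero east zero east east   [Q ::= east]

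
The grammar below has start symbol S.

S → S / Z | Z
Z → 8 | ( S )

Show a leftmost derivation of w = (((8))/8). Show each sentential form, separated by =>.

S => Z   [S → Z]
Z => (S)   [Z → ( S )]
(S) => (S/Z)   [S → S / Z]
(S/Z) => (Z/Z)   [S → Z]
(Z/Z) => ((S)/Z)   [Z → ( S )]
((S)/Z) => ((Z)/Z)   [S → Z]
((Z)/Z) => (((S))/Z)   [Z → ( S )]
(((S))/Z) => (((Z))/Z)   [S → Z]
(((Z))/Z) => (((8))/Z)   [Z → 8]
(((8))/Z) => (((8))/8)   [Z → 8]

S => Z => (S) => (S/Z) => (Z/Z) => ((S)/Z) => ((Z)/Z) => (((S))/Z) => (((Z))/Z) => (((8))/Z) => (((8))/8)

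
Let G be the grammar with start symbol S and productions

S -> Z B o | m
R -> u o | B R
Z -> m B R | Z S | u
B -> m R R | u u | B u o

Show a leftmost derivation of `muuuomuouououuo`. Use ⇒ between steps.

S ⇒ ZBo   [S -> Z B o]
ZBo ⇒ mBRBo   [Z -> m B R]
mBRBo ⇒ mBuoRBo   [B -> B u o]
mBuoRBo ⇒ muuuoRBo   [B -> u u]
muuuoRBo ⇒ muuuoBRBo   [R -> B R]
muuuoBRBo ⇒ muuuomRRRBo   [B -> m R R]
muuuomRRRBo ⇒ muuuomuoRRBo   [R -> u o]
muuuomuoRRBo ⇒ muuuomuouoRBo   [R -> u o]
muuuomuouoRBo ⇒ muuuomuououoBo   [R -> u o]
muuuomuououoBo ⇒ muuuomuouououuo   [B -> u u]

S ⇒ ZBo ⇒ mBRBo ⇒ mBuoRBo ⇒ muuuoRBo ⇒ muuuoBRBo ⇒ muuuomRRRBo ⇒ muuuomuoRRBo ⇒ muuuomuouoRBo ⇒ muuuomuououoBo ⇒ muuuomuouououuo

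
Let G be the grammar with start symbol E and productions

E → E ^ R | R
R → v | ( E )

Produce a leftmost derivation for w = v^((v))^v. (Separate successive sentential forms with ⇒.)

E ⇒ E^R ⇒ E^R^R ⇒ R^R^R ⇒ v^R^R ⇒ v^(E)^R ⇒ v^(R)^R ⇒ v^((E))^R ⇒ v^((R))^R ⇒ v^((v))^R ⇒ v^((v))^v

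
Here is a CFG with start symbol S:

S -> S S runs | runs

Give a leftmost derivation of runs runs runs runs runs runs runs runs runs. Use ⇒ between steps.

S ⇒ S S runs ⇒ S S runs S runs ⇒ S S runs S runs S runs ⇒ runs S runs S runs S runs ⇒ runs S S runs runs S runs S runs ⇒ runs runs S runs runs S runs S runs ⇒ runs runs runs runs runs S runs S runs ⇒ runs runs runs runs runs runs runs S runs ⇒ runs runs runs runs runs runs runs runs runs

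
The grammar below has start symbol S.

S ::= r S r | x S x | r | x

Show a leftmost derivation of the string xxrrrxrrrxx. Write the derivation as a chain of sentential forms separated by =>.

S => xSx   [S ::= x S x]
xSx => xxSxx   [S ::= x S x]
xxSxx => xxrSrxx   [S ::= r S r]
xxrSrxx => xxrrSrrxx   [S ::= r S r]
xxrrSrrxx => xxrrrSrrrxx   [S ::= r S r]
xxrrrSrrrxx => xxrrrxrrrxx   [S ::= x]

S => xSx => xxSxx => xxrSrxx => xxrrSrrxx => xxrrrSrrrxx => xxrrrxrrrxx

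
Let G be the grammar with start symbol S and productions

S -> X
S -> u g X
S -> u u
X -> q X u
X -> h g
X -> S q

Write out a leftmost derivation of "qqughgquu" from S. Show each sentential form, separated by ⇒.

S ⇒ X ⇒ qXu ⇒ qqXuu ⇒ qqSquu ⇒ qqugXquu ⇒ qqughgquu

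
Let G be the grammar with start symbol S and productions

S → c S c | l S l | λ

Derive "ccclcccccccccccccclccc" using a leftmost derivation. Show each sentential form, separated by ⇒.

S⇒cSc⇒ccScc⇒cccSccc⇒ccclSlccc⇒ccclcSclccc⇒ccclccScclccc⇒ccclcccSccclccc⇒ccclccccScccclccc⇒ccclcccccSccccclccc⇒ccclccccccScccccclccc⇒ccclcccccccSccccccclccc⇒ccclcccccccccccccclccc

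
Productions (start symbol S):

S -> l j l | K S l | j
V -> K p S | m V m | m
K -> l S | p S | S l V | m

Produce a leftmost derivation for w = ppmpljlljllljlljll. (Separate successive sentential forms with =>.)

S=>KSl=>pSSl=>pKSlSl=>ppSSlSl=>ppKSlSlSl=>ppmSlSlSl=>ppmKSllSlSl=>ppmpSSllSlSl=>ppmpljlSllSlSl=>ppmpljlljlllSlSl=>ppmpljlljllljlSl=>ppmpljlljllljlljll

S => KSl   [S -> K S l]
KSl => pSSl   [K -> p S]
pSSl => pKSlSl   [S -> K S l]
pKSlSl => ppSSlSl   [K -> p S]
ppSSlSl => ppKSlSlSl   [S -> K S l]
ppKSlSlSl => ppmSlSlSl   [K -> m]
ppmSlSlSl => ppmKSllSlSl   [S -> K S l]
ppmKSllSlSl => ppmpSSllSlSl   [K -> p S]
ppmpSSllSlSl => ppmpljlSllSlSl   [S -> l j l]
ppmpljlSllSlSl => ppmpljlljlllSlSl   [S -> l j l]
ppmpljlljlllSlSl => ppmpljlljllljlSl   [S -> j]
ppmpljlljllljlSl => ppmpljlljllljlljll   [S -> l j l]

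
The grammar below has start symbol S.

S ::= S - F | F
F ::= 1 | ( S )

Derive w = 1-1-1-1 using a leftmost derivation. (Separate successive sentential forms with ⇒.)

S⇒S-F⇒S-F-F⇒S-F-F-F⇒F-F-F-F⇒1-F-F-F⇒1-1-F-F⇒1-1-1-F⇒1-1-1-1

S ⇒ S-F   [S ::= S - F]
S-F ⇒ S-F-F   [S ::= S - F]
S-F-F ⇒ S-F-F-F   [S ::= S - F]
S-F-F-F ⇒ F-F-F-F   [S ::= F]
F-F-F-F ⇒ 1-F-F-F   [F ::= 1]
1-F-F-F ⇒ 1-1-F-F   [F ::= 1]
1-1-F-F ⇒ 1-1-1-F   [F ::= 1]
1-1-1-F ⇒ 1-1-1-1   [F ::= 1]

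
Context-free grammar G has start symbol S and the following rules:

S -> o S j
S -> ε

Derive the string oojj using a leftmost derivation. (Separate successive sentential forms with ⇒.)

S⇒oSj⇒ooSjj⇒oojj

S ⇒ oSj   [S -> o S j]
oSj ⇒ ooSjj   [S -> o S j]
ooSjj ⇒ oojj   [S -> ε]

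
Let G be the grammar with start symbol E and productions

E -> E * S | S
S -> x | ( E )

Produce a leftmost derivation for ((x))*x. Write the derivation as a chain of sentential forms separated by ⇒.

E ⇒ E*S ⇒ S*S ⇒ (E)*S ⇒ (S)*S ⇒ ((E))*S ⇒ ((S))*S ⇒ ((x))*S ⇒ ((x))*x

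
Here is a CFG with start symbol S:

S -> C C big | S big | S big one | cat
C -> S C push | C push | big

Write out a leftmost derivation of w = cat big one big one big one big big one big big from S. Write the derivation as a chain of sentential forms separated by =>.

S => S big   [S -> S big]
S big => S big big   [S -> S big]
S big big => S big one big big   [S -> S big one]
S big one big big => S big big one big big   [S -> S big]
S big big one big big => S big one big big one big big   [S -> S big one]
S big one big big one big big => S big one big one big big one big big   [S -> S big one]
S big one big one big big one big big => S big one big one big one big big one big big   [S -> S big one]
S big one big one big one big big one big big => cat big one big one big one big big one big big   [S -> cat]

S => S big => S big big => S big one big big => S big big one big big => S big one big big one big big => S big one big one big big one big big => S big one big one big one big big one big big => cat big one big one big one big big one big big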